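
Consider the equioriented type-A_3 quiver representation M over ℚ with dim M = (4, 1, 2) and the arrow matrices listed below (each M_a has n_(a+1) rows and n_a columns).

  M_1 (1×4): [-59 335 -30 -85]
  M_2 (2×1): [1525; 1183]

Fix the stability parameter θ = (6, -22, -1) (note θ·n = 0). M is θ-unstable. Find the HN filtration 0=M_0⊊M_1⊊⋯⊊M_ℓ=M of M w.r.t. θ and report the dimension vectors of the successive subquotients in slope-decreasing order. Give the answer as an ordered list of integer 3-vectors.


Via rank(M_{q-1}∘⋯∘M_p): M ≅ I[1,1]^3, I[1,3], I[3,3].
μ_θ-semistable layers: μ^(1)=6; μ^(2)=-1; μ^(3)=-8

((3, 0, 0); (0, 0, 2); (1, 1, 0))


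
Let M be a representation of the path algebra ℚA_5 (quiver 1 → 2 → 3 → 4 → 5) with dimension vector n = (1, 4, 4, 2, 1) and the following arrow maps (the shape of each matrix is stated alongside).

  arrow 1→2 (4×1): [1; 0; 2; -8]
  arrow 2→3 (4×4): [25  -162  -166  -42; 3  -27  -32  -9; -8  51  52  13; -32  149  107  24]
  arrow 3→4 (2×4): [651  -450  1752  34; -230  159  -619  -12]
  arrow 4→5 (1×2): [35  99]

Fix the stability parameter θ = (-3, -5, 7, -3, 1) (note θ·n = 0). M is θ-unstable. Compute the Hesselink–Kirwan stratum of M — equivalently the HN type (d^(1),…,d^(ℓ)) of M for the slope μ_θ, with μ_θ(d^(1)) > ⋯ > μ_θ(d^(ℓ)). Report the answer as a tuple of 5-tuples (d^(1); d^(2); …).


Via rank(M_{q-1}∘⋯∘M_p): M ≅ I[1,5], I[2,3]^2, I[2,4].
μ_θ-semistable layers: μ^(1)=7; μ^(2)=2; μ^(3)=5/3; μ^(4)=-4; μ^(5)=-5

((0, 0, 2, 0, 0); (0, 0, 1, 1, 0); (0, 0, 1, 1, 1); (1, 1, 0, 0, 0); (0, 3, 0, 0, 0))


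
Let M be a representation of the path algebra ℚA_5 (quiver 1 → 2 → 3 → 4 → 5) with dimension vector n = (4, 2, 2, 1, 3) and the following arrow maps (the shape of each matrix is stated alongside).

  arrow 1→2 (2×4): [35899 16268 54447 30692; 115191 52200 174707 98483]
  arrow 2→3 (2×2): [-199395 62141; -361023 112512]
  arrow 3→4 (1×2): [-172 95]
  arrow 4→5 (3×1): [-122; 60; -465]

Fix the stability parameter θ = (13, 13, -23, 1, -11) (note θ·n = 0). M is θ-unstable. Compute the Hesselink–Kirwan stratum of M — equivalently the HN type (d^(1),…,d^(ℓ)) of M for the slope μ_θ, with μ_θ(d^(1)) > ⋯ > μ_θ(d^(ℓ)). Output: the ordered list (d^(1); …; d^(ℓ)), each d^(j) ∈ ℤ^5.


Via rank(M_{q-1}∘⋯∘M_p): M ≅ I[1,1]^2, I[1,3], I[1,5], I[5,5]^2.
μ_θ-semistable layers: μ^(1)=13; μ^(2)=1; μ^(3)=-7/5; μ^(4)=-11

((2, 0, 0, 0, 0); (1, 1, 1, 0, 0); (1, 1, 1, 1, 1); (0, 0, 0, 0, 2))


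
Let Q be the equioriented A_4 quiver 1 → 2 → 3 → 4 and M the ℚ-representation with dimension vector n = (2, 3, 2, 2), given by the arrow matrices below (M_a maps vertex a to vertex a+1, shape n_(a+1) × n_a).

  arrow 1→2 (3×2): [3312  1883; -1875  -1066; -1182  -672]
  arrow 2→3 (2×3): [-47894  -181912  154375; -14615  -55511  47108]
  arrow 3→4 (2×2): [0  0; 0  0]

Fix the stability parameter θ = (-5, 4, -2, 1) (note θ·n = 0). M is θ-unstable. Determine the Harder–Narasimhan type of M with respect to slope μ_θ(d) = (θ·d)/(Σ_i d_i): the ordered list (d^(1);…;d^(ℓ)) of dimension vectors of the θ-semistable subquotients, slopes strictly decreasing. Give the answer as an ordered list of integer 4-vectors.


Barcode: M ≅ I[1,2], I[1,3], I[2,3], I[4,4]^2. HN layers by μ_θ (3 steps, strictly decreasing):
  μ^(1)=4; μ^(2)=1; μ^(3)=-5

((0, 1, 0, 0); (0, 2, 2, 2); (2, 0, 0, 0))


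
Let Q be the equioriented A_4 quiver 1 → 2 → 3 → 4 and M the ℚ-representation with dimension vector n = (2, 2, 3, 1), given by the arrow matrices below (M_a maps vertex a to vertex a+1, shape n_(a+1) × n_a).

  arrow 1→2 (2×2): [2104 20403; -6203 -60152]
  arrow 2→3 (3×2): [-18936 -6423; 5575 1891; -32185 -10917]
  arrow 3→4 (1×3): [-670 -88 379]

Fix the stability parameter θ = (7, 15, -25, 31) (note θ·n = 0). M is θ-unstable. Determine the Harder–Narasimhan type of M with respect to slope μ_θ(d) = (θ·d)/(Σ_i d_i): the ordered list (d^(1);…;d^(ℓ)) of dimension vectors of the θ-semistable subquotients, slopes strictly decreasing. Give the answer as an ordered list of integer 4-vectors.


Barcode: M ≅ I[1,3], I[1,4], I[3,3]. HN layers by μ_θ (3 steps, strictly decreasing):
  μ^(1)=31; μ^(2)=-1; μ^(3)=-25

((0, 0, 0, 1); (2, 2, 2, 0); (0, 0, 1, 0))


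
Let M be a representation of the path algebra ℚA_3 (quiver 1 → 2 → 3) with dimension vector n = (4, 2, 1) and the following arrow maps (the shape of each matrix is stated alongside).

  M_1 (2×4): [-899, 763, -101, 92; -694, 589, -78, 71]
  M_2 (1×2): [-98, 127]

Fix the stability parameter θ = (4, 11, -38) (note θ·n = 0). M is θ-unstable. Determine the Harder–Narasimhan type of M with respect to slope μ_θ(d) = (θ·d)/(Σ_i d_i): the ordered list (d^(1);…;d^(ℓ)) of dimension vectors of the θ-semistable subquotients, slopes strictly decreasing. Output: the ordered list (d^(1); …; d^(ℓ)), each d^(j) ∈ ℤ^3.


Interval decomposition of M: I[1,1]^2, I[1,2], I[1,3].
HN type (ℓ=3): μ^(1)=11; μ^(2)=4; μ^(3)=-23/3

((0, 1, 0); (3, 0, 0); (1, 1, 1))


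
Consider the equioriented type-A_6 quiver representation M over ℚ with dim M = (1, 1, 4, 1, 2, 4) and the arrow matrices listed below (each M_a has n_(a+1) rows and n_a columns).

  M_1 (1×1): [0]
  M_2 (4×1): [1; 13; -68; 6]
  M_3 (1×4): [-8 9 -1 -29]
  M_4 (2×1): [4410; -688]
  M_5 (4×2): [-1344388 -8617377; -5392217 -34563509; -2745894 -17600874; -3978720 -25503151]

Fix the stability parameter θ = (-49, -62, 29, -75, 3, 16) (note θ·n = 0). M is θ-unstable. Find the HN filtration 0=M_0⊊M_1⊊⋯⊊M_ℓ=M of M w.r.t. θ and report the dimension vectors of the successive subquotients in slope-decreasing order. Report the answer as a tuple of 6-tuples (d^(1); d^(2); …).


Barcode: M ≅ I[1,1], I[2,6], I[3,3]^3, I[5,6], I[6,6]^2. HN layers by μ_θ (6 steps, strictly decreasing):
  μ^(1)=29; μ^(2)=16; μ^(3)=3; μ^(4)=-23; μ^(5)=-49; μ^(6)=-62

((0, 0, 3, 0, 0, 0); (0, 0, 0, 0, 0, 4); (0, 0, 0, 0, 2, 0); (0, 0, 1, 1, 0, 0); (1, 0, 0, 0, 0, 0); (0, 1, 0, 0, 0, 0))


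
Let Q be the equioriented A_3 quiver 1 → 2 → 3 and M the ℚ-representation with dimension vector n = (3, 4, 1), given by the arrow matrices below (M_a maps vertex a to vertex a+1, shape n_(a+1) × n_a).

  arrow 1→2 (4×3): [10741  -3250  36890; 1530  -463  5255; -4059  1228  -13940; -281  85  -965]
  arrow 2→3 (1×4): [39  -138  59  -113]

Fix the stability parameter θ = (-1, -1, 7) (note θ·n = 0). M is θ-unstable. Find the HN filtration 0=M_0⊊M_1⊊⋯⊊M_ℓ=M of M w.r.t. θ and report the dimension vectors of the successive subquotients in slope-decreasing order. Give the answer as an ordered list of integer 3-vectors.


Interval decomposition of M: I[1,1], I[1,2], I[1,3], I[2,2]^2.
HN type (ℓ=2): μ^(1)=7; μ^(2)=-1

((0, 0, 1); (3, 4, 0))


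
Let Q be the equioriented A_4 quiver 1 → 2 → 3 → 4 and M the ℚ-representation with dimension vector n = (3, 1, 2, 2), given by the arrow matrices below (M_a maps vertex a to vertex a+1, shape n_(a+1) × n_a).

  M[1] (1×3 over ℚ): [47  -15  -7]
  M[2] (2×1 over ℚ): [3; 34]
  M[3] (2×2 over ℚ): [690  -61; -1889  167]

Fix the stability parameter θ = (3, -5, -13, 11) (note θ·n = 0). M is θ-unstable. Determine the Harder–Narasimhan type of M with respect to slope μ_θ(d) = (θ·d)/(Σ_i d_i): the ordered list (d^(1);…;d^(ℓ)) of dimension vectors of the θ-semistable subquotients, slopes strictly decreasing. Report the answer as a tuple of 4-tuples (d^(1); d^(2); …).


Via rank(M_{q-1}∘⋯∘M_p): M ≅ I[1,1]^2, I[1,4], I[3,4].
μ_θ-semistable layers: μ^(1)=11; μ^(2)=3; μ^(3)=-5; μ^(4)=-13

((0, 0, 0, 2); (2, 0, 0, 0); (1, 1, 1, 0); (0, 0, 1, 0))


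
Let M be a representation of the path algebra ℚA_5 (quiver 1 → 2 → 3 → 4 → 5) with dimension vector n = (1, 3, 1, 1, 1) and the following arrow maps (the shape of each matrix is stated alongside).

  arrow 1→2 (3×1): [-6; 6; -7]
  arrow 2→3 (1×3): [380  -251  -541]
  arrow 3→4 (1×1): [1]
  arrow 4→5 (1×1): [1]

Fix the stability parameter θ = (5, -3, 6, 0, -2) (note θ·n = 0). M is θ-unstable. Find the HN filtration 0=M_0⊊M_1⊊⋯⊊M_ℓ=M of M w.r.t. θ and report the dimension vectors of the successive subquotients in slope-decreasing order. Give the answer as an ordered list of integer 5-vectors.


Barcode: M ≅ I[1,5], I[2,2]^2. HN layers by μ_θ (3 steps, strictly decreasing):
  μ^(1)=4/3; μ^(2)=1; μ^(3)=-3

((0, 0, 1, 1, 1); (1, 1, 0, 0, 0); (0, 2, 0, 0, 0))


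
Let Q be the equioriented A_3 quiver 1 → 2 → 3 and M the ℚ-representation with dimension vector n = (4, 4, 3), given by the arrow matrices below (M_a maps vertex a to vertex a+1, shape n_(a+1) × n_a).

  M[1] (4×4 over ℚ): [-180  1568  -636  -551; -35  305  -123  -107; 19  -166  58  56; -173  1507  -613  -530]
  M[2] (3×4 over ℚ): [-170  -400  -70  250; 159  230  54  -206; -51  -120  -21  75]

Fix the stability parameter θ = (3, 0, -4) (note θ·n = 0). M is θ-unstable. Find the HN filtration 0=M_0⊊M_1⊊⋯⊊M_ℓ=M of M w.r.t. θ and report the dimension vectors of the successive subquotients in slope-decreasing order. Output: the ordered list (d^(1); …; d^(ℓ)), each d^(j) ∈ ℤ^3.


Via rank(M_{q-1}∘⋯∘M_p): M ≅ I[1,1], I[1,2], I[1,3]^2, I[2,2], I[3,3].
μ_θ-semistable layers: μ^(1)=3; μ^(2)=3/2; μ^(3)=0; μ^(4)=-1/3; μ^(5)=-4

((1, 0, 0); (1, 1, 0); (0, 1, 0); (2, 2, 2); (0, 0, 1))


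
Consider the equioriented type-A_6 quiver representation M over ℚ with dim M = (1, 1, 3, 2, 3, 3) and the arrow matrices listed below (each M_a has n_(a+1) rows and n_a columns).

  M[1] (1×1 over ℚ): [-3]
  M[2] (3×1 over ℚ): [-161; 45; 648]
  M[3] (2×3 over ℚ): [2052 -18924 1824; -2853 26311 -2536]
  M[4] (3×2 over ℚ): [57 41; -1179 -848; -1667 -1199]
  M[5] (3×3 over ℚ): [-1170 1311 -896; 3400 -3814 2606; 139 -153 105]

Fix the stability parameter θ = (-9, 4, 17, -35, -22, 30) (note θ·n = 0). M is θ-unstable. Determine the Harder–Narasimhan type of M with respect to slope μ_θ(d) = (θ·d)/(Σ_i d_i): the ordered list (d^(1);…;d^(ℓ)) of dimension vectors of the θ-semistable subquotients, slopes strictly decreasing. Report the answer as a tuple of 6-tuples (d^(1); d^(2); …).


Interval decomposition of M: I[1,3], I[3,3], I[3,6], I[4,6], I[5,6].
HN type (ℓ=7): μ^(1)=30; μ^(2)=17; μ^(3)=4; μ^(4)=-9; μ^(5)=-40/3; μ^(6)=-22; μ^(7)=-35

((0, 0, 0, 0, 0, 3); (0, 0, 2, 0, 0, 0); (0, 1, 0, 0, 0, 0); (1, 0, 0, 0, 0, 0); (0, 0, 1, 1, 1, 0); (0, 0, 0, 0, 2, 0); (0, 0, 0, 1, 0, 0))


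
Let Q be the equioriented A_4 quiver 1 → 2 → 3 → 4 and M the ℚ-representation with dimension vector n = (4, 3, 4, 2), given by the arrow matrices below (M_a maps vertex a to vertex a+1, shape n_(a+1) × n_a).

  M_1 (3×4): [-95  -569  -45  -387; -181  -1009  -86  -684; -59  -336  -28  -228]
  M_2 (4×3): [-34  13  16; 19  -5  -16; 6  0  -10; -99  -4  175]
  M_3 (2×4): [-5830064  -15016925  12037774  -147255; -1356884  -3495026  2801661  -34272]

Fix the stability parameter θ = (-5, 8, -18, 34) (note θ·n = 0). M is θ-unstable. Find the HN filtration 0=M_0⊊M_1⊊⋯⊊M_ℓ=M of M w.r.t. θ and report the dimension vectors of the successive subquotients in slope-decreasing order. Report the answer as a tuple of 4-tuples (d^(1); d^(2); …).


Barcode: M ≅ I[1,1], I[1,3], I[1,4]^2, I[3,3]. HN layers by μ_θ (3 steps, strictly decreasing):
  μ^(1)=34; μ^(2)=-5; μ^(3)=-18

((0, 0, 0, 2); (4, 3, 3, 0); (0, 0, 1, 0))


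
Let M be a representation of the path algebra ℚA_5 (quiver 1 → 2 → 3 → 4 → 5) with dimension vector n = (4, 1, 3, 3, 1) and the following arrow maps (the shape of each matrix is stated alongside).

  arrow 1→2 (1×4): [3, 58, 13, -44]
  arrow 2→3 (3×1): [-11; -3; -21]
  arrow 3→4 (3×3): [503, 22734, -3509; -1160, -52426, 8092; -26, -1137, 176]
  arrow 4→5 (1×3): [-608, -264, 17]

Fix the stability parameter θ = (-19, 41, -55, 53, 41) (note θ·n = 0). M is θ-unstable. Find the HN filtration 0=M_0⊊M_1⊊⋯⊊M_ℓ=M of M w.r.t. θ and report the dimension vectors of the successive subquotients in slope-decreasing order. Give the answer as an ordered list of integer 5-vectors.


Barcode: M ≅ I[1,1]^3, I[1,5], I[3,3], I[3,4], I[4,4]. HN layers by μ_θ (5 steps, strictly decreasing):
  μ^(1)=53; μ^(2)=47; μ^(3)=-7; μ^(4)=-19; μ^(5)=-55

((0, 0, 0, 2, 0); (0, 0, 0, 1, 1); (0, 1, 1, 0, 0); (4, 0, 0, 0, 0); (0, 0, 2, 0, 0))


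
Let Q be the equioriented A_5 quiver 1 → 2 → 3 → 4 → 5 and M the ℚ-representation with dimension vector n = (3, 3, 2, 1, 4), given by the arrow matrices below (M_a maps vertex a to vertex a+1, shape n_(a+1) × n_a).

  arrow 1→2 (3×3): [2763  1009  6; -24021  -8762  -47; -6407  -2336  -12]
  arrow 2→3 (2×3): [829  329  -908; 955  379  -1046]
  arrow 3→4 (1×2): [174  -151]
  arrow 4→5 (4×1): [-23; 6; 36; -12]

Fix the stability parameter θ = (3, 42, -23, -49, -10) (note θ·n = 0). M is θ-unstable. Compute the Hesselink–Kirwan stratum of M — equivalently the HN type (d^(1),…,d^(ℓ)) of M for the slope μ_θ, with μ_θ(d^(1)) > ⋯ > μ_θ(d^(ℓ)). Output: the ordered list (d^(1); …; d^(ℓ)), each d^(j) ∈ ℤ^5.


Via rank(M_{q-1}∘⋯∘M_p): M ≅ I[1,2], I[1,3], I[1,5], I[5,5]^3.
μ_θ-semistable layers: μ^(1)=42; μ^(2)=19/2; μ^(3)=3; μ^(4)=-37/5; μ^(5)=-10

((0, 1, 0, 0, 0); (0, 1, 1, 0, 0); (2, 0, 0, 0, 0); (1, 1, 1, 1, 1); (0, 0, 0, 0, 3))


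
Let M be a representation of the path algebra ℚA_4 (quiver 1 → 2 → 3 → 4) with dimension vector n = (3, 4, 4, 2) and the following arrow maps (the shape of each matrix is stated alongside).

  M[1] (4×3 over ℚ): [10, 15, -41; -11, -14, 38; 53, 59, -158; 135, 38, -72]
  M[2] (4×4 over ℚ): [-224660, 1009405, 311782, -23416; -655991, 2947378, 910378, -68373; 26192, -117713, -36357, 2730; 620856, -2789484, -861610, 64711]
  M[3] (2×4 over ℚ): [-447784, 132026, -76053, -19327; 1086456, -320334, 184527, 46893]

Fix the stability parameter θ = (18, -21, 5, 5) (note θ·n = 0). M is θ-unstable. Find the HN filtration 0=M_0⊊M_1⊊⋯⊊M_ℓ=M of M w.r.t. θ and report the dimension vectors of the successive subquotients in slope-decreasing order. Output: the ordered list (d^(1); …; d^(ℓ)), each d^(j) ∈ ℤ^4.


Via rank(M_{q-1}∘⋯∘M_p): M ≅ I[1,3]^2, I[1,4], I[2,3], I[4,4].
μ_θ-semistable layers: μ^(1)=5; μ^(2)=-3/2; μ^(3)=-21

((0, 0, 4, 2); (3, 3, 0, 0); (0, 1, 0, 0))


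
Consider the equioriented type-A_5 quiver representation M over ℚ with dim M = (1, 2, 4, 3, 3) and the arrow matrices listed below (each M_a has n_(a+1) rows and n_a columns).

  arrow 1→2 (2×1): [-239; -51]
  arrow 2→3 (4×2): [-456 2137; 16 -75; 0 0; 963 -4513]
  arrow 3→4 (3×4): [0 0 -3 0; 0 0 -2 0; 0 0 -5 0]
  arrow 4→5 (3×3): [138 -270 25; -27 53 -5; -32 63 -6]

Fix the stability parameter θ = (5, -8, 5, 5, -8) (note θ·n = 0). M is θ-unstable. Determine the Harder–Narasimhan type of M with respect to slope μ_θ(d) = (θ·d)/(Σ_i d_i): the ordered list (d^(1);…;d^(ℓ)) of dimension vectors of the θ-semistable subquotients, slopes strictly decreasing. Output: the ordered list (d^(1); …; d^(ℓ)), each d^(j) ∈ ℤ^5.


Interval decomposition of M: I[1,3], I[2,3], I[3,3], I[3,5], I[4,5]^2.
HN type (ℓ=4): μ^(1)=5; μ^(2)=2/3; μ^(3)=-3/2; μ^(4)=-8

((0, 0, 3, 0, 0); (0, 0, 1, 1, 1); (1, 1, 0, 2, 2); (0, 1, 0, 0, 0))


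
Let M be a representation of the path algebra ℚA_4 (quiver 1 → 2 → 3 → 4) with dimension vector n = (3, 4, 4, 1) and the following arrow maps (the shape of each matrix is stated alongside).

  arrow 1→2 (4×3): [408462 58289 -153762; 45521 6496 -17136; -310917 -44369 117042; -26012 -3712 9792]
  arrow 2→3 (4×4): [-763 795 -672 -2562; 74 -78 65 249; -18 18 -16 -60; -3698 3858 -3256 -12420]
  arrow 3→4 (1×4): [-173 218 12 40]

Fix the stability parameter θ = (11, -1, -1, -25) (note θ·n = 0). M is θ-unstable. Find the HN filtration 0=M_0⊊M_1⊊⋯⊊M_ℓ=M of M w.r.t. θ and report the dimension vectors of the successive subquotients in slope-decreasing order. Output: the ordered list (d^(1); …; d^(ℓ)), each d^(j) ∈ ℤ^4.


Barcode: M ≅ I[1,1], I[1,2], I[1,4], I[2,2], I[2,3], I[3,3]^2. HN layers by μ_θ (4 steps, strictly decreasing):
  μ^(1)=11; μ^(2)=5; μ^(3)=-1; μ^(4)=-4

((1, 0, 0, 0); (1, 1, 0, 0); (0, 2, 3, 0); (1, 1, 1, 1))


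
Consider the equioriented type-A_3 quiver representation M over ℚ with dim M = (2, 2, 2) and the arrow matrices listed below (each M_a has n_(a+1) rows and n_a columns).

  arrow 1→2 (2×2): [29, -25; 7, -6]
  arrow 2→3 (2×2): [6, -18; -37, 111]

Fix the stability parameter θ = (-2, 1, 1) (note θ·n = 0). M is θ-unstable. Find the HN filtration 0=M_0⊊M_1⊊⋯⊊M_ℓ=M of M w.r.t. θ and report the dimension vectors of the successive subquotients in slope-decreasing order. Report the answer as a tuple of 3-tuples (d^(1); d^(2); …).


Interval decomposition of M: I[1,2], I[1,3], I[3,3].
HN type (ℓ=2): μ^(1)=1; μ^(2)=-2

((0, 2, 2); (2, 0, 0))


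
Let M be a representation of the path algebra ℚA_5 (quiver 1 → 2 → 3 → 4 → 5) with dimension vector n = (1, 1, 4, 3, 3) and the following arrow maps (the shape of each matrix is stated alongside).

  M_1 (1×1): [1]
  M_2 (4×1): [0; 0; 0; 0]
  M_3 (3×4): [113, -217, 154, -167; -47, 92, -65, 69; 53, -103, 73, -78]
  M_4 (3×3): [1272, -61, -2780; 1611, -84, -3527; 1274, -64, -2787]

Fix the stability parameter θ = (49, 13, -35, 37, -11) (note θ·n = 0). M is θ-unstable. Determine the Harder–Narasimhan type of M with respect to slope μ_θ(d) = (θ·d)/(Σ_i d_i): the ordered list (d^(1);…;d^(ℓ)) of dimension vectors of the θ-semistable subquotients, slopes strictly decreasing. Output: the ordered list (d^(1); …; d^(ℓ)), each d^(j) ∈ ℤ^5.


Barcode: M ≅ I[1,2], I[3,3], I[3,5]^3. HN layers by μ_θ (3 steps, strictly decreasing):
  μ^(1)=31; μ^(2)=13; μ^(3)=-35

((1, 1, 0, 0, 0); (0, 0, 0, 3, 3); (0, 0, 4, 0, 0))


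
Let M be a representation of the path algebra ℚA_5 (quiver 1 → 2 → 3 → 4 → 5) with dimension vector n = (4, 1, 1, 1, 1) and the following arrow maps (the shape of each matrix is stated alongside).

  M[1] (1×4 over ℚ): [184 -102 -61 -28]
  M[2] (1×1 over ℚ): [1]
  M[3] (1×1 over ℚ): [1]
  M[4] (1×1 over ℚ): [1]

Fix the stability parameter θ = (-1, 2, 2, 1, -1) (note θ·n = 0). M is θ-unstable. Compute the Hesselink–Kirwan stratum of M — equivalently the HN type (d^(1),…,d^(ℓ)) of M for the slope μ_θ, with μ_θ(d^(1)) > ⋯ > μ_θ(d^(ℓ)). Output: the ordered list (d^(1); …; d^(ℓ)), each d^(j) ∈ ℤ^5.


Via rank(M_{q-1}∘⋯∘M_p): M ≅ I[1,1]^3, I[1,5].
μ_θ-semistable layers: μ^(1)=1; μ^(2)=-1

((0, 1, 1, 1, 1); (4, 0, 0, 0, 0))


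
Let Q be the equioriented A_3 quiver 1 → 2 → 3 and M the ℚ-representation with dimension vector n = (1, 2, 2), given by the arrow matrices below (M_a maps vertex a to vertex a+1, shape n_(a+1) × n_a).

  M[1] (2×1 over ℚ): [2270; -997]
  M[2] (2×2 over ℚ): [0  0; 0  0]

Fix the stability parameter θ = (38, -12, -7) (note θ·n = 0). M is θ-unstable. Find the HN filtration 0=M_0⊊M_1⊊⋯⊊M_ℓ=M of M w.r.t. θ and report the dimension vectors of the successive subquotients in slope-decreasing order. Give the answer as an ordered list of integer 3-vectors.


Via rank(M_{q-1}∘⋯∘M_p): M ≅ I[1,2], I[2,2], I[3,3]^2.
μ_θ-semistable layers: μ^(1)=13; μ^(2)=-7; μ^(3)=-12

((1, 1, 0); (0, 0, 2); (0, 1, 0))


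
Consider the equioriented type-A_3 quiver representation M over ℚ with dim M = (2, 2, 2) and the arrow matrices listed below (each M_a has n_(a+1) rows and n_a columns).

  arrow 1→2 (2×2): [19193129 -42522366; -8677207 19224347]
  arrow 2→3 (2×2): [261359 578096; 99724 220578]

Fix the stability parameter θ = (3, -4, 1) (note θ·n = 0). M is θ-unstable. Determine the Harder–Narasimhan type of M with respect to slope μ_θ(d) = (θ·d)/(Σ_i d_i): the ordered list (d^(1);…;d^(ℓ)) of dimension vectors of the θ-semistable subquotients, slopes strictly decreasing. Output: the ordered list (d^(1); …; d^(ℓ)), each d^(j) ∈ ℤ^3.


Interval decomposition of M: I[1,3]^2.
HN type (ℓ=2): μ^(1)=1; μ^(2)=-1/2

((0, 0, 2); (2, 2, 0))


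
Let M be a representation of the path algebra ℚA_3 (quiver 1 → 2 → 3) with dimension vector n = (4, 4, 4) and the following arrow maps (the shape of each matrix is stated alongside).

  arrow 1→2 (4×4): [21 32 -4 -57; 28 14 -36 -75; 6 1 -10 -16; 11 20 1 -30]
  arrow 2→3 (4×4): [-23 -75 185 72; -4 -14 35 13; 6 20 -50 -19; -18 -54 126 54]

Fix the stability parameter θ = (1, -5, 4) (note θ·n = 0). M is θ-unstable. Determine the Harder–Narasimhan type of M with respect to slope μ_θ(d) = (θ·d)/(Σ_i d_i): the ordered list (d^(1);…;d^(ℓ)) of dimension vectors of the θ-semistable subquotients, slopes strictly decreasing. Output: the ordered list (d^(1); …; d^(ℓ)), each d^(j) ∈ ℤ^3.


Interval decomposition of M: I[1,2], I[1,3]^3, I[3,3].
HN type (ℓ=2): μ^(1)=4; μ^(2)=-2

((0, 0, 4); (4, 4, 0))


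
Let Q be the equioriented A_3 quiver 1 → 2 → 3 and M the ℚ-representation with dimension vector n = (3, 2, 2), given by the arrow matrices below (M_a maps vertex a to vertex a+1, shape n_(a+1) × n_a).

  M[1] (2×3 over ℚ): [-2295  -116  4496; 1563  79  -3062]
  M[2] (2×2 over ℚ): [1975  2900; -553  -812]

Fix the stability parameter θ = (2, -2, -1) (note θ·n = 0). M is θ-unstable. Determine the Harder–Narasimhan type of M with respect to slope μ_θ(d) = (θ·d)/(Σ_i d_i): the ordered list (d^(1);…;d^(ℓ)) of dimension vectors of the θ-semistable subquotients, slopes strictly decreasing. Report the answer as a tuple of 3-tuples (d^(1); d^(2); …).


Barcode: M ≅ I[1,1], I[1,2], I[1,3], I[3,3]. HN layers by μ_θ (4 steps, strictly decreasing):
  μ^(1)=2; μ^(2)=0; μ^(3)=-1/3; μ^(4)=-1

((1, 0, 0); (1, 1, 0); (1, 1, 1); (0, 0, 1))


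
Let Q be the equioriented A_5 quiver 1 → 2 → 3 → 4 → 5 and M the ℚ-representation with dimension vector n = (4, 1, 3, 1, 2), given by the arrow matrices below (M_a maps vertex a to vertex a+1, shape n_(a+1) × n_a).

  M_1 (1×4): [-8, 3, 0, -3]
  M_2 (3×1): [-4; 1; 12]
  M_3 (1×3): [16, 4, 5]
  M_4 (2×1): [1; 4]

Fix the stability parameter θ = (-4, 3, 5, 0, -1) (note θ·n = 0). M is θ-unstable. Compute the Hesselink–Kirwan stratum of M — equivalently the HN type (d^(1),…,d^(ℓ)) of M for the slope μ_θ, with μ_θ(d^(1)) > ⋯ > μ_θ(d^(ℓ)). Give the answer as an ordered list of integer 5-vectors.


Interval decomposition of M: I[1,1]^3, I[1,3], I[3,3], I[3,5], I[5,5].
HN type (ℓ=5): μ^(1)=5; μ^(2)=3; μ^(3)=4/3; μ^(4)=-1; μ^(5)=-4

((0, 0, 2, 0, 0); (0, 1, 0, 0, 0); (0, 0, 1, 1, 1); (0, 0, 0, 0, 1); (4, 0, 0, 0, 0))


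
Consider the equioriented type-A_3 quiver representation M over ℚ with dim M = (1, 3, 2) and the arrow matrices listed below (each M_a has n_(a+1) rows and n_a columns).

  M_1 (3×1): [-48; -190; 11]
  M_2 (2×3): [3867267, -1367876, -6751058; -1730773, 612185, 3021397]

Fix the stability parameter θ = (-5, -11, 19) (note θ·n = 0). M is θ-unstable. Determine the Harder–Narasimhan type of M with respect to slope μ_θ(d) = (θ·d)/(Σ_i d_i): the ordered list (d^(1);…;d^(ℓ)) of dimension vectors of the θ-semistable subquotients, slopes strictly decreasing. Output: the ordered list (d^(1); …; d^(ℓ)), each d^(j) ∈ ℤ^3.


Interval decomposition of M: I[1,3], I[2,2], I[2,3].
HN type (ℓ=3): μ^(1)=19; μ^(2)=-8; μ^(3)=-11

((0, 0, 2); (1, 1, 0); (0, 2, 0))


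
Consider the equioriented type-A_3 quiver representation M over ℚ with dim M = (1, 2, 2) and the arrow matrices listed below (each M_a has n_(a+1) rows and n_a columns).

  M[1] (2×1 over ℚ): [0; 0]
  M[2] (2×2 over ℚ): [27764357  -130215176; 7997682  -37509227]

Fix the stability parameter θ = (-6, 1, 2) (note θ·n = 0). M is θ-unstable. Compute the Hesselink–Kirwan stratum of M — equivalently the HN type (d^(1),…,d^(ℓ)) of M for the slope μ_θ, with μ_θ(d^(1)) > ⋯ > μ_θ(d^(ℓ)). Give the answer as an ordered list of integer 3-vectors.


Interval decomposition of M: I[1,1], I[2,3]^2.
HN type (ℓ=3): μ^(1)=2; μ^(2)=1; μ^(3)=-6

((0, 0, 2); (0, 2, 0); (1, 0, 0))


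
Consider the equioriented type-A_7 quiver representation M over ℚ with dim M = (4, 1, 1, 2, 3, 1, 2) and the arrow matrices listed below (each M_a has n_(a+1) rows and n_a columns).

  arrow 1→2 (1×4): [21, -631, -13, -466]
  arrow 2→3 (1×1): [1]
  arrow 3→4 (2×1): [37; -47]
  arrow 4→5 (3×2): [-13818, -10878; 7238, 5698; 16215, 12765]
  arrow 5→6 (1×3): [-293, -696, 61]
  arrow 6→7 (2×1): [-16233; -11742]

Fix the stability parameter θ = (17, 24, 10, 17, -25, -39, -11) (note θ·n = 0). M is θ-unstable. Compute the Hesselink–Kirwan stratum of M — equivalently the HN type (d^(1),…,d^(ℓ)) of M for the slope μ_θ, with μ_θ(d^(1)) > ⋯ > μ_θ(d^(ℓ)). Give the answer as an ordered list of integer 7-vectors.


Via rank(M_{q-1}∘⋯∘M_p): M ≅ I[1,1]^3, I[1,4], I[4,7], I[5,5]^2, I[7,7].
μ_θ-semistable layers: μ^(1)=17; μ^(2)=-11; μ^(3)=-47/3; μ^(4)=-25

((4, 1, 1, 1, 0, 0, 0); (0, 0, 0, 0, 0, 0, 2); (0, 0, 0, 1, 1, 1, 0); (0, 0, 0, 0, 2, 0, 0))


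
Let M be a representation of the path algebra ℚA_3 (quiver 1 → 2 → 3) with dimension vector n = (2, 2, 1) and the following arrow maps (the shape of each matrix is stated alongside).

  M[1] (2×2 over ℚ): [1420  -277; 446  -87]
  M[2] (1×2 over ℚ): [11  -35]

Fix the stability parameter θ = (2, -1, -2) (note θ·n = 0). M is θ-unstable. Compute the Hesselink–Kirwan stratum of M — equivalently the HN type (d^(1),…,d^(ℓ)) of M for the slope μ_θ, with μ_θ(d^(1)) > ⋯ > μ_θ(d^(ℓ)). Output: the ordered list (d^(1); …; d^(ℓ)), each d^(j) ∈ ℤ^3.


Interval decomposition of M: I[1,2], I[1,3].
HN type (ℓ=2): μ^(1)=1/2; μ^(2)=-1/3

((1, 1, 0); (1, 1, 1))


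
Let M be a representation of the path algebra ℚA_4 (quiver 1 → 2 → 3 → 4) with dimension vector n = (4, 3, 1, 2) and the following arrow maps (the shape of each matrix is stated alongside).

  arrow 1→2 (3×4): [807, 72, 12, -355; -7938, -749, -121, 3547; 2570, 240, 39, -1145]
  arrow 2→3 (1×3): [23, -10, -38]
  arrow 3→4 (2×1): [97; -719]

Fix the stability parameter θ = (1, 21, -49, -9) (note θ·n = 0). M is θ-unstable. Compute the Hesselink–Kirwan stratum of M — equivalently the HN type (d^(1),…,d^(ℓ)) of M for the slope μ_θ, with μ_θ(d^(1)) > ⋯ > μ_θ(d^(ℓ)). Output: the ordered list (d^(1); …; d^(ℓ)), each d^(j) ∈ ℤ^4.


Barcode: M ≅ I[1,1], I[1,2]^2, I[1,4], I[4,4]. HN layers by μ_θ (3 steps, strictly decreasing):
  μ^(1)=21; μ^(2)=1; μ^(3)=-9

((0, 2, 0, 0); (3, 0, 0, 0); (1, 1, 1, 2))


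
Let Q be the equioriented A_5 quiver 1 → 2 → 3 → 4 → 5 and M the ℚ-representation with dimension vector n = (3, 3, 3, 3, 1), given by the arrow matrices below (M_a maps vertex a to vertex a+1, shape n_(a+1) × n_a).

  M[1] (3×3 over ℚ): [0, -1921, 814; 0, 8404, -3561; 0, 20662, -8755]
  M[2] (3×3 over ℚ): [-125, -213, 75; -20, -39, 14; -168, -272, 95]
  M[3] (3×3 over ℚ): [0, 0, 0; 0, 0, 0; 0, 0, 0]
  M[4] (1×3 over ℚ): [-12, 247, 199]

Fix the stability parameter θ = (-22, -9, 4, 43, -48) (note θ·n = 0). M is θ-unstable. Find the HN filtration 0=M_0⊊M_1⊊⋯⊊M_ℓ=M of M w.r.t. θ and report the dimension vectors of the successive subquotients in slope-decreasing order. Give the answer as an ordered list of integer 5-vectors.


Interval decomposition of M: I[1,1], I[1,3]^2, I[2,3], I[4,4]^2, I[4,5].
HN type (ℓ=5): μ^(1)=43; μ^(2)=4; μ^(3)=-5/2; μ^(4)=-9; μ^(5)=-22

((0, 0, 0, 2, 0); (0, 0, 3, 0, 0); (0, 0, 0, 1, 1); (0, 3, 0, 0, 0); (3, 0, 0, 0, 0))


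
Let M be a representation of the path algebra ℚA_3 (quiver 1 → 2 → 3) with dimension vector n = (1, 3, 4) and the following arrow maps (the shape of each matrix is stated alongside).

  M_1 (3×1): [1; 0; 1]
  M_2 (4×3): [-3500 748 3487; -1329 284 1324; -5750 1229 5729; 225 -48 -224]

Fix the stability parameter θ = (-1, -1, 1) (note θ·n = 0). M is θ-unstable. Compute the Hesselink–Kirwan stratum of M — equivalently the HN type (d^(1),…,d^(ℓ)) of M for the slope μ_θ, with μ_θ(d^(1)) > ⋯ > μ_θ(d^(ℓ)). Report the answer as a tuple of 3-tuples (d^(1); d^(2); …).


Via rank(M_{q-1}∘⋯∘M_p): M ≅ I[1,3], I[2,3]^2, I[3,3].
μ_θ-semistable layers: μ^(1)=1; μ^(2)=-1

((0, 0, 4); (1, 3, 0))


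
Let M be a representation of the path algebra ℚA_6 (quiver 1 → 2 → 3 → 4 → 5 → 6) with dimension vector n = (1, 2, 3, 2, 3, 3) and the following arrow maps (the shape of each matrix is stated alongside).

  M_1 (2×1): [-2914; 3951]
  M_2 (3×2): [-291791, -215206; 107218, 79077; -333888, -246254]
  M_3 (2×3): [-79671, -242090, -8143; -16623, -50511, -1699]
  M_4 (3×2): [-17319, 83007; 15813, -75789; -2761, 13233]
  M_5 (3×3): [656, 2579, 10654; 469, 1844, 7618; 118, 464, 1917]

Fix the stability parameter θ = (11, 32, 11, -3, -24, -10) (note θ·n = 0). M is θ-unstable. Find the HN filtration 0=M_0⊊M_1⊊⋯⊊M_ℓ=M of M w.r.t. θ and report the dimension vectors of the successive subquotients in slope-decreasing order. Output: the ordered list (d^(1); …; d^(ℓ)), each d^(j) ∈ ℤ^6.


Via rank(M_{q-1}∘⋯∘M_p): M ≅ I[1,6], I[2,4], I[3,3], I[5,6]^2.
μ_θ-semistable layers: μ^(1)=40/3; μ^(2)=11; μ^(3)=17/6; μ^(4)=-10; μ^(5)=-24

((0, 1, 1, 1, 0, 0); (0, 0, 1, 0, 0, 0); (1, 1, 1, 1, 1, 1); (0, 0, 0, 0, 0, 2); (0, 0, 0, 0, 2, 0))


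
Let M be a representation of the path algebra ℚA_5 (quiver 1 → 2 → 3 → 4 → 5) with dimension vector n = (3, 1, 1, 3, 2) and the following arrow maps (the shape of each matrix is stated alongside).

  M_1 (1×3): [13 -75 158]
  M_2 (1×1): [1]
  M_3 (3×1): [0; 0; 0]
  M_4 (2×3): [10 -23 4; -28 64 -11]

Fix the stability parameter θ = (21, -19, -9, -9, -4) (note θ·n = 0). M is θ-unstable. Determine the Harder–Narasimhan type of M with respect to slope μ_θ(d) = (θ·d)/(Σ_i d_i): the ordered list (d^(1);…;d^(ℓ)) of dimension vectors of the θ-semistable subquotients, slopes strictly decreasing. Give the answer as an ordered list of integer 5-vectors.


Interval decomposition of M: I[1,1]^2, I[1,3], I[4,4], I[4,5]^2.
HN type (ℓ=4): μ^(1)=21; μ^(2)=-7/3; μ^(3)=-4; μ^(4)=-9

((2, 0, 0, 0, 0); (1, 1, 1, 0, 0); (0, 0, 0, 0, 2); (0, 0, 0, 3, 0))


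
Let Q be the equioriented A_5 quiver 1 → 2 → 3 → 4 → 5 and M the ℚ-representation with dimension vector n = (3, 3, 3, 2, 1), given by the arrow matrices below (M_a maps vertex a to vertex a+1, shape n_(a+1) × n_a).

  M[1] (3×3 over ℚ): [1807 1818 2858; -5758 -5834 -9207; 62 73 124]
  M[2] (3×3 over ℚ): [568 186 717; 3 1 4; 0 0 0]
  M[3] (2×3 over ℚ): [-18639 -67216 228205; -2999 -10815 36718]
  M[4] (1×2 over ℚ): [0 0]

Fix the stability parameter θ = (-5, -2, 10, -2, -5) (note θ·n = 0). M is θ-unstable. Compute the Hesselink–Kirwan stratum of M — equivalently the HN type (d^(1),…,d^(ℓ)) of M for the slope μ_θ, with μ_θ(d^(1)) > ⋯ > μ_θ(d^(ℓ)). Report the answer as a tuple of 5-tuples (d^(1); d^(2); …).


Interval decomposition of M: I[1,2], I[1,4]^2, I[3,3], I[5,5].
HN type (ℓ=4): μ^(1)=10; μ^(2)=4; μ^(3)=-2; μ^(4)=-5

((0, 0, 1, 0, 0); (0, 0, 2, 2, 0); (0, 3, 0, 0, 0); (3, 0, 0, 0, 1))


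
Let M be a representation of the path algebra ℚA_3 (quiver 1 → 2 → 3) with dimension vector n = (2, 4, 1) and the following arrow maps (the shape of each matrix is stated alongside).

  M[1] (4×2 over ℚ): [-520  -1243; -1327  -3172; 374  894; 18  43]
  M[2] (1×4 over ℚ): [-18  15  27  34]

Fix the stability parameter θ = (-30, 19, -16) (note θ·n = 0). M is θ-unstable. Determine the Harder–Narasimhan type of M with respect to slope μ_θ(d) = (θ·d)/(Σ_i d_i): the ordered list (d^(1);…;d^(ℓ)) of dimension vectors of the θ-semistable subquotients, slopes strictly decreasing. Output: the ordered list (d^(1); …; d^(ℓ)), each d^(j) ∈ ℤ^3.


Barcode: M ≅ I[1,2], I[1,3], I[2,2]^2. HN layers by μ_θ (3 steps, strictly decreasing):
  μ^(1)=19; μ^(2)=3/2; μ^(3)=-30

((0, 3, 0); (0, 1, 1); (2, 0, 0))


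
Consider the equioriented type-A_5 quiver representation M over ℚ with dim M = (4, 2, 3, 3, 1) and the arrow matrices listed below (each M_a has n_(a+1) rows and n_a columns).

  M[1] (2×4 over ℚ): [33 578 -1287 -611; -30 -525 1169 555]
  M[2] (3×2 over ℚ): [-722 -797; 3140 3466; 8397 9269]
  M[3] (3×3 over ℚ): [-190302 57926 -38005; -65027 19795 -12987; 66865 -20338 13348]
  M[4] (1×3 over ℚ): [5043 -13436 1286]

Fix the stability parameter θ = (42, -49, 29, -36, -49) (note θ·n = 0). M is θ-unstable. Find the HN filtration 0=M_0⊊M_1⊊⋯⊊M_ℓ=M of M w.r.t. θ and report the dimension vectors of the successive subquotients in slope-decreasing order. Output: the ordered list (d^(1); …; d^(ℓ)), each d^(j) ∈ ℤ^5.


Via rank(M_{q-1}∘⋯∘M_p): M ≅ I[1,1]^2, I[1,4], I[1,5], I[3,4].
μ_θ-semistable layers: μ^(1)=42; μ^(2)=-7/2; μ^(3)=-63/5

((2, 0, 0, 0, 0); (1, 1, 2, 2, 0); (1, 1, 1, 1, 1))


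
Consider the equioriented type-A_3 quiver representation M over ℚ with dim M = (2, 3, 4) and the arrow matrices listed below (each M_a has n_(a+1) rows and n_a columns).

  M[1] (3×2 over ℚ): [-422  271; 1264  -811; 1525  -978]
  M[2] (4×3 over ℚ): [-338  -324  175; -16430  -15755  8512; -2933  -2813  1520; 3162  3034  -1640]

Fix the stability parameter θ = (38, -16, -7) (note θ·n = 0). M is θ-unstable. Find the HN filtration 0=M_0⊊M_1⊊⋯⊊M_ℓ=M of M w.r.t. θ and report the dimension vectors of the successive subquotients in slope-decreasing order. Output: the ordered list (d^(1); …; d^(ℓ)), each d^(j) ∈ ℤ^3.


Via rank(M_{q-1}∘⋯∘M_p): M ≅ I[1,3]^2, I[2,3], I[3,3].
μ_θ-semistable layers: μ^(1)=5; μ^(2)=-7; μ^(3)=-16

((2, 2, 2); (0, 0, 2); (0, 1, 0))


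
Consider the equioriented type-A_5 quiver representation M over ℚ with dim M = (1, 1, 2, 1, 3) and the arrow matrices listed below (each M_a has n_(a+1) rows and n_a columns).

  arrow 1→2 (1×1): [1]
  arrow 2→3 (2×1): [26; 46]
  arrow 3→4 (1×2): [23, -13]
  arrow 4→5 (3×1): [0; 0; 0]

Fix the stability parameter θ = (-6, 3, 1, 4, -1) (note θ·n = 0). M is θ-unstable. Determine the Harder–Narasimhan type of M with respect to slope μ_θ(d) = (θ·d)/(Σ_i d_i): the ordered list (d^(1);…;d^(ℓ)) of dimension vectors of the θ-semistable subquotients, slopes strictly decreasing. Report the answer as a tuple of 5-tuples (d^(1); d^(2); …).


Via rank(M_{q-1}∘⋯∘M_p): M ≅ I[1,3], I[3,4], I[5,5]^3.
μ_θ-semistable layers: μ^(1)=4; μ^(2)=2; μ^(3)=1; μ^(4)=-1; μ^(5)=-6

((0, 0, 0, 1, 0); (0, 1, 1, 0, 0); (0, 0, 1, 0, 0); (0, 0, 0, 0, 3); (1, 0, 0, 0, 0))


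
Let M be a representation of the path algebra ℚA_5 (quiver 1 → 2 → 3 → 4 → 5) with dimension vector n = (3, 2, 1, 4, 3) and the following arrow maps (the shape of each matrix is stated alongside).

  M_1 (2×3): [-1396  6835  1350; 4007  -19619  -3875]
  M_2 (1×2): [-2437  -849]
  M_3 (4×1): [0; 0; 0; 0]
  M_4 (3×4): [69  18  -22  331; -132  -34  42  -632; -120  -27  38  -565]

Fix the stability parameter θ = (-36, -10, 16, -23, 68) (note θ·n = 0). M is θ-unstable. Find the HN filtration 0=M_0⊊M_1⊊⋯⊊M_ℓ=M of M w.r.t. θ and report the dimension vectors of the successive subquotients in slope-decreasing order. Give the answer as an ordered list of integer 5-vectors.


Barcode: M ≅ I[1,1], I[1,2], I[1,3], I[4,4], I[4,5]^3. HN layers by μ_θ (5 steps, strictly decreasing):
  μ^(1)=68; μ^(2)=16; μ^(3)=-10; μ^(4)=-23; μ^(5)=-36

((0, 0, 0, 0, 3); (0, 0, 1, 0, 0); (0, 2, 0, 0, 0); (0, 0, 0, 4, 0); (3, 0, 0, 0, 0))


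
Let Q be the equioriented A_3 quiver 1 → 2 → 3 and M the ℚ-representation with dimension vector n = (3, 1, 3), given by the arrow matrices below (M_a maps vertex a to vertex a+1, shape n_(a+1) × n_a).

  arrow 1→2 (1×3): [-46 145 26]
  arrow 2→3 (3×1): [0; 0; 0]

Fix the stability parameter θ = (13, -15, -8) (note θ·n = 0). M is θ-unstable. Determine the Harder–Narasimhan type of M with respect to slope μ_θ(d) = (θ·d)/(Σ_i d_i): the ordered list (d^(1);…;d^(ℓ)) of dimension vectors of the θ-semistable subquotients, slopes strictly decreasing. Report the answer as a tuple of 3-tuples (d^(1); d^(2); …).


Barcode: M ≅ I[1,1]^2, I[1,2], I[3,3]^3. HN layers by μ_θ (3 steps, strictly decreasing):
  μ^(1)=13; μ^(2)=-1; μ^(3)=-8

((2, 0, 0); (1, 1, 0); (0, 0, 3))


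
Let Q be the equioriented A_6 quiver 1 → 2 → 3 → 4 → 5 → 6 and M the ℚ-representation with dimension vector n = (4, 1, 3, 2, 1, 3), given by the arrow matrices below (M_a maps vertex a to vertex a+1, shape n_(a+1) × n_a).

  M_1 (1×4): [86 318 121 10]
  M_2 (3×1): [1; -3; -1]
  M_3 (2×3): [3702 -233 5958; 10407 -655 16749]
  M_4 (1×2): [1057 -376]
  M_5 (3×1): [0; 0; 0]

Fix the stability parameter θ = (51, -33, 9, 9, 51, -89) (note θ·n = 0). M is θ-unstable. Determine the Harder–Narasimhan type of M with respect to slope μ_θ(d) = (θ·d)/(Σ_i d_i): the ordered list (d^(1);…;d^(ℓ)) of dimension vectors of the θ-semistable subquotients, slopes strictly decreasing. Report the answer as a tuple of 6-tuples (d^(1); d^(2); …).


Via rank(M_{q-1}∘⋯∘M_p): M ≅ I[1,1]^3, I[1,5], I[3,3], I[3,4], I[6,6]^3.
μ_θ-semistable layers: μ^(1)=51; μ^(2)=9; μ^(3)=-89

((3, 0, 0, 0, 1, 0); (1, 1, 3, 2, 0, 0); (0, 0, 0, 0, 0, 3))


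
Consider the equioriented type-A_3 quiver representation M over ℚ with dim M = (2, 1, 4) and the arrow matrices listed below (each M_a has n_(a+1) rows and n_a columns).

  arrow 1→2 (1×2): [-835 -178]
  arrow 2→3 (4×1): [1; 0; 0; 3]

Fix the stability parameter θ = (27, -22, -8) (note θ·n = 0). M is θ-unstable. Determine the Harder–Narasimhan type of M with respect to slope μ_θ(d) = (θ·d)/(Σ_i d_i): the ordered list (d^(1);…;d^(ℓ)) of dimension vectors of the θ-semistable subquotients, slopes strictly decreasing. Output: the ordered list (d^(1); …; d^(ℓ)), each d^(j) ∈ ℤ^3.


Interval decomposition of M: I[1,1], I[1,3], I[3,3]^3.
HN type (ℓ=3): μ^(1)=27; μ^(2)=-1; μ^(3)=-8

((1, 0, 0); (1, 1, 1); (0, 0, 3))


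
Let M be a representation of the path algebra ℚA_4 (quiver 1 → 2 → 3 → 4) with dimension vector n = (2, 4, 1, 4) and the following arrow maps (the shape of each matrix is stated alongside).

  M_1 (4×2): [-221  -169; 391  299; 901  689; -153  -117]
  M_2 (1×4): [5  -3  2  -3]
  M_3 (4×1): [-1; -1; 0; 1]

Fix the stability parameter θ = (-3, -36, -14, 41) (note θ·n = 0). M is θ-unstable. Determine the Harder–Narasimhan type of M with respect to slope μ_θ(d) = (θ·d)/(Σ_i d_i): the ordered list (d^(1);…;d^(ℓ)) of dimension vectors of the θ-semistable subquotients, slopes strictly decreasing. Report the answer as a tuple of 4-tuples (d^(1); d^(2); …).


Via rank(M_{q-1}∘⋯∘M_p): M ≅ I[1,1], I[1,4], I[2,2]^3, I[4,4]^3.
μ_θ-semistable layers: μ^(1)=41; μ^(2)=-3; μ^(3)=-14; μ^(4)=-39/2; μ^(5)=-36

((0, 0, 0, 4); (1, 0, 0, 0); (0, 0, 1, 0); (1, 1, 0, 0); (0, 3, 0, 0))


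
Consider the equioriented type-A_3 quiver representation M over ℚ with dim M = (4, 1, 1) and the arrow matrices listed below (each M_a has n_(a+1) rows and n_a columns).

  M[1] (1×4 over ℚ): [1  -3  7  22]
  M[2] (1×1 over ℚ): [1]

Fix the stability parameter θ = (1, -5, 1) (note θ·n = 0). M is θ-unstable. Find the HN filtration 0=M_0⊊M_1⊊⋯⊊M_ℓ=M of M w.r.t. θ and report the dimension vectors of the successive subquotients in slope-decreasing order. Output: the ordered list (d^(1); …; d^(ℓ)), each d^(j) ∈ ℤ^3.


Via rank(M_{q-1}∘⋯∘M_p): M ≅ I[1,1]^3, I[1,3].
μ_θ-semistable layers: μ^(1)=1; μ^(2)=-2

((3, 0, 1); (1, 1, 0))
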